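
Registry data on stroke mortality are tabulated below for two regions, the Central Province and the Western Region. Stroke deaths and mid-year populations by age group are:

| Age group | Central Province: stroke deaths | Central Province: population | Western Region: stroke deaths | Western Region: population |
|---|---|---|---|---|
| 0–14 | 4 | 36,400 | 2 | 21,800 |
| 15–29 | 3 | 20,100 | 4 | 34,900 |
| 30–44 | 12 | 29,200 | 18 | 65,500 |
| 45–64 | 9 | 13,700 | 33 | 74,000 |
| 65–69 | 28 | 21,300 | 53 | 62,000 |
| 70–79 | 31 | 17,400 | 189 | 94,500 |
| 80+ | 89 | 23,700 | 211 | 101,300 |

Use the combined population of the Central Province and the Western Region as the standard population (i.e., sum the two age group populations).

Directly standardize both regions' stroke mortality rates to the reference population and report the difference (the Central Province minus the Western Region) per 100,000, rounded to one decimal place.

41.8

Age-specific rates per 100,000 for the Central Province: 10.99, 14.93, 41.10, 65.69, 131.46, 178.16, 375.53.
For the Western Region: 9.17, 11.46, 27.48, 44.59, 85.48, 200.00, 208.29.
Combined standard total = 615,800; weights = 0.0945, 0.0893, 0.1538, 0.1424, 0.1353, 0.1817, 0.2030.
The Central Province: 0.0945×10.99 + 0.0893×14.93 + 0.1538×41.10 + 0.1424×65.69 + 0.1353×131.46 + 0.1817×178.16 + 0.2030×375.53 = 144.4315 per 100,000.
The Western Region: 0.0945×9.17 + 0.0893×11.46 + 0.1538×27.48 + 0.1424×44.59 + 0.1353×85.48 + 0.1817×200.00 + 0.2030×208.29 = 102.6551 per 100,000.
Difference = 144.4315 − 102.6551 = 41.7764.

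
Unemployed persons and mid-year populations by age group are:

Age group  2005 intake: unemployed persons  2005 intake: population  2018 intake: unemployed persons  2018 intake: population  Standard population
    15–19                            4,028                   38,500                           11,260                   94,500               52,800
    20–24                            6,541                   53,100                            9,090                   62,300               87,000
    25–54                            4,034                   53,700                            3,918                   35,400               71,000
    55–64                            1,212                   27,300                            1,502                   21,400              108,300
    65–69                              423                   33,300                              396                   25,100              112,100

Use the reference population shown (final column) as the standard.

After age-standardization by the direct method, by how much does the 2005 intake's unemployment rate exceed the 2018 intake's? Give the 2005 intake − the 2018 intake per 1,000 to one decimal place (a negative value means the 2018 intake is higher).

Age-specific rates per 1,000 for the 2005 intake: 104.623, 123.183, 75.121, 44.396, 12.703.
For the 2018 intake: 119.153, 145.907, 110.678, 70.187, 15.777.
Standard total = 431,200; weights = 0.1224, 0.2018, 0.1647, 0.2512, 0.2600.
The 2005 intake: 0.1224×104.623 + 0.2018×123.183 + 0.1647×75.121 + 0.2512×44.396 + 0.2600×12.703 = 64.4866 per 1,000.
The 2018 intake: 0.1224×119.153 + 0.2018×145.907 + 0.1647×110.678 + 0.2512×70.187 + 0.2600×15.777 = 83.9823 per 1,000.
Difference = 64.4866 − 83.9823 = -19.4957.

-19.5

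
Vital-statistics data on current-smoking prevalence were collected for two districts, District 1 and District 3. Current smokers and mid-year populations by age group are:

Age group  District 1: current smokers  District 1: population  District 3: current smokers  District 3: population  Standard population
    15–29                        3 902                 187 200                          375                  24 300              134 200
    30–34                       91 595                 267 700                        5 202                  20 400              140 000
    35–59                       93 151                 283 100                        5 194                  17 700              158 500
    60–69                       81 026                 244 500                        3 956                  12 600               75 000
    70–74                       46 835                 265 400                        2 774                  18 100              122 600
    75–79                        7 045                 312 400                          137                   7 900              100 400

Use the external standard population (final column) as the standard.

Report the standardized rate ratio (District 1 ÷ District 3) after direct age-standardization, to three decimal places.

1.181

Age-specific rates per 1 000 for District 1: 20.844, 342.155, 329.039, 331.395, 176.469, 22.551.
For District 3: 15.432, 255.000, 293.446, 313.968, 153.260, 17.342.
Standard total = 730 700; weights = 0.1837, 0.1916, 0.2169, 0.1026, 0.1678, 0.1374.
District 1: 0.1837×20.844 + 0.1916×342.155 + 0.2169×329.039 + 0.1026×331.395 + 0.1678×176.469 + 0.1374×22.551 = 207.4800 per 1 000.
District 3: 0.1837×15.432 + 0.1916×255.000 + 0.2169×293.446 + 0.1026×313.968 + 0.1678×153.260 + 0.1374×17.342 = 175.6680 per 1 000.
Ratio = 207.4800 ÷ 175.6680 = 1.18109.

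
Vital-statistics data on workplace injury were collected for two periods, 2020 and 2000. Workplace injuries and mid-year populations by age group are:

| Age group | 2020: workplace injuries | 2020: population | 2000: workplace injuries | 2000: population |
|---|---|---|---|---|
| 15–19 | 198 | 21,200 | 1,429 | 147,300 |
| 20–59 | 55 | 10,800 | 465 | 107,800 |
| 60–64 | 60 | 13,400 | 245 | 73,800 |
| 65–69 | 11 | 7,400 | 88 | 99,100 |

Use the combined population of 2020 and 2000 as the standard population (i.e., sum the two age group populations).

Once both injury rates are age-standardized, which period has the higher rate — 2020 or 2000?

2020

Age-specific rates per 10,000 for 2020: 93.40, 50.93, 44.78, 14.86.
For 2000: 97.01, 43.14, 33.20, 8.88.
Combined standard total = 480,800; weights = 0.3505, 0.2467, 0.1814, 0.2215.
2020: 0.3505×93.40 + 0.2467×50.93 + 0.1814×44.78 + 0.2215×14.86 = 56.7069 per 10,000.
2000: 0.3505×97.01 + 0.2467×43.14 + 0.1814×33.20 + 0.2215×8.88 = 52.6271 per 10,000.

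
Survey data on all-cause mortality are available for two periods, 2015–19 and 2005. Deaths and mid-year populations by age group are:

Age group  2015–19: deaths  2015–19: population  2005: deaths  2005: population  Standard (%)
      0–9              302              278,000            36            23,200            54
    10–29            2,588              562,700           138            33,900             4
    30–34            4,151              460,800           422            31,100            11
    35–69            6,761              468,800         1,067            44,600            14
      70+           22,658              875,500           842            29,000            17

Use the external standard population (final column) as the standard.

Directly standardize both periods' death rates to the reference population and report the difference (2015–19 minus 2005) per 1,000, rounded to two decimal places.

-2.60

Age-specific rates per 1,000 for 2015–19: 1.086, 4.599, 9.008, 14.422, 25.880.
For 2005: 1.552, 4.071, 13.569, 23.924, 29.034.
Standard weights: 0.54, 0.04, 0.11, 0.14, 0.17.
2015–19: 0.5400×1.086 + 0.0400×4.599 + 0.1100×9.008 + 0.1400×14.422 + 0.1700×25.880 = 8.1802 per 1,000.
2005: 0.5400×1.552 + 0.0400×4.071 + 0.1100×13.569 + 0.1400×23.924 + 0.1700×29.034 = 10.7786 per 1,000.
Difference = 8.1802 − 10.7786 = -2.5984.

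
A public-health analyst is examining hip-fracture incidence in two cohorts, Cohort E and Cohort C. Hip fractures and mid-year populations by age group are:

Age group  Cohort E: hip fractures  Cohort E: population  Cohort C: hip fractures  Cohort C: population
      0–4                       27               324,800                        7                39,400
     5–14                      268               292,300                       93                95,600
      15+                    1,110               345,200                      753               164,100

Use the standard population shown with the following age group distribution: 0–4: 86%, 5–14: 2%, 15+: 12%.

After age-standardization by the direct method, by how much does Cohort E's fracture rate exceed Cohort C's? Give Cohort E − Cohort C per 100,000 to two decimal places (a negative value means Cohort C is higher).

-24.72

Age-specific rates per 100,000 for Cohort E: 8.31, 91.69, 321.55.
For Cohort C: 17.77, 97.28, 458.87.
Standard weights: 0.86, 0.02, 0.12.
Cohort E: 0.8600×8.31 + 0.0200×91.69 + 0.1200×321.55 = 47.5691 per 100,000.
Cohort C: 0.8600×17.77 + 0.0200×97.28 + 0.1200×458.87 = 72.2888 per 100,000.
Difference = 47.5691 − 72.2888 = -24.7197.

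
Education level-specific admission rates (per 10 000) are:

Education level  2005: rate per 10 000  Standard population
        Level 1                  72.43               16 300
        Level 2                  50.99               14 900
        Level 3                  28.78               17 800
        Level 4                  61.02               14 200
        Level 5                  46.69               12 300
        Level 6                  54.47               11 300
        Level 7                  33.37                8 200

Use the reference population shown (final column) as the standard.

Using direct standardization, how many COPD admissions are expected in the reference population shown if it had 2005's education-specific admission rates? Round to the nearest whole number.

Expected COPD admissions = Σ (standard pop × education-specific rate ÷ 10 000)
= 16 300×72.43/10 000 + 14 900×50.99/10 000 + 17 800×28.78/10 000 + 14 200×61.02/10 000 + 12 300×46.69/10 000 + 11 300×54.47/10 000 + 8 200×33.37/10 000
= 118.06 + 75.98 + 51.23 + 86.65 + 57.43 + 61.55 + 27.36 = 478.26.

478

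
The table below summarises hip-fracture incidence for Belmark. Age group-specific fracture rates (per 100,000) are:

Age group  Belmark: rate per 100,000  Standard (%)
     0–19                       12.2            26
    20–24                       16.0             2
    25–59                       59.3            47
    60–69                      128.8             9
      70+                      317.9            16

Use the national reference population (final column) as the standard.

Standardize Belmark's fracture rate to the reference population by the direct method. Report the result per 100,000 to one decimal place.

93.8

Standard weights: 0.26, 0.02, 0.47, 0.09, 0.16.
Standardized rate: 0.2600×12.2 + 0.0200×16.0 + 0.4700×59.3 + 0.0900×128.8 + 0.1600×317.9 = 93.8190 per 100,000.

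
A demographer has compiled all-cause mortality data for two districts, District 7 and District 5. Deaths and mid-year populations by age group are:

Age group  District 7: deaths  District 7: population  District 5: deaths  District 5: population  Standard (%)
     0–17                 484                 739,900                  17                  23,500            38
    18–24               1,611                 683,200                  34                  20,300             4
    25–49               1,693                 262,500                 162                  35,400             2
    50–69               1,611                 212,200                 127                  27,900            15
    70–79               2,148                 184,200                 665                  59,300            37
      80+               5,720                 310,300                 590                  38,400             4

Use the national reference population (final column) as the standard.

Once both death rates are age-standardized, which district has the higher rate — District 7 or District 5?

Age-specific rates per 1,000 for District 7: 0.654, 2.358, 6.450, 7.592, 11.661, 18.434.
For District 5: 0.723, 1.675, 4.576, 4.552, 11.214, 15.365.
Standard weights: 0.38, 0.04, 0.02, 0.15, 0.37, 0.04.
District 7: 0.3800×0.654 + 0.0400×2.358 + 0.0200×6.450 + 0.1500×7.592 + 0.3700×11.661 + 0.0400×18.434 = 6.6627 per 1,000.
District 5: 0.3800×0.723 + 0.0400×1.675 + 0.0200×4.576 + 0.1500×4.552 + 0.3700×11.214 + 0.0400×15.365 = 5.8800 per 1,000.
The crude rates (5.55 vs 7.79) would put District 5 higher, but that reflects its age composition; once standardized to a common age structure, District 7 has the higher underlying rate.

District 7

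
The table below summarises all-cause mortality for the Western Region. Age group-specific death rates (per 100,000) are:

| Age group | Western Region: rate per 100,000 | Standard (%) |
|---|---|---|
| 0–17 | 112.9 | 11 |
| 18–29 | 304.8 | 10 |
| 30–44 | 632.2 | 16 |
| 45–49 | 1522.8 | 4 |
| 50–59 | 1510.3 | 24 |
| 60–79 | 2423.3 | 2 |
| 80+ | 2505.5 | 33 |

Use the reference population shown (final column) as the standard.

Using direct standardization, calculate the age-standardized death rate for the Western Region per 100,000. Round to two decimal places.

1442.72

Standard weights: 0.11, 0.10, 0.16, 0.04, 0.24, 0.02, 0.33.
Standardized rate: 0.1100×112.9 + 0.1000×304.8 + 0.1600×632.2 + 0.0400×1522.8 + 0.2400×1510.3 + 0.0200×2423.3 + 0.3300×2505.5 = 1442.7160 per 100,000.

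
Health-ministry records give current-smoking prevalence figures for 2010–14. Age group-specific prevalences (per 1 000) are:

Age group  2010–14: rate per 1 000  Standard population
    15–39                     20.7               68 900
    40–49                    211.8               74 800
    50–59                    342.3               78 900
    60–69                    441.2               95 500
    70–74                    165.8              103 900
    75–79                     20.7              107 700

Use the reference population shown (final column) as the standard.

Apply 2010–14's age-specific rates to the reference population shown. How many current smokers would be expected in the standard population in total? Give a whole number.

Expected current smokers = Σ (standard pop × age-specific rate ÷ 1 000)
= 68 900×20.7/1 000 + 74 800×211.8/1 000 + 78 900×342.3/1 000 + 95 500×441.2/1 000 + 103 900×165.8/1 000 + 107 700×20.7/1 000
= 1426.23 + 15842.64 + 27007.47 + 42134.60 + 17226.62 + 2229.39 = 105866.95.

105867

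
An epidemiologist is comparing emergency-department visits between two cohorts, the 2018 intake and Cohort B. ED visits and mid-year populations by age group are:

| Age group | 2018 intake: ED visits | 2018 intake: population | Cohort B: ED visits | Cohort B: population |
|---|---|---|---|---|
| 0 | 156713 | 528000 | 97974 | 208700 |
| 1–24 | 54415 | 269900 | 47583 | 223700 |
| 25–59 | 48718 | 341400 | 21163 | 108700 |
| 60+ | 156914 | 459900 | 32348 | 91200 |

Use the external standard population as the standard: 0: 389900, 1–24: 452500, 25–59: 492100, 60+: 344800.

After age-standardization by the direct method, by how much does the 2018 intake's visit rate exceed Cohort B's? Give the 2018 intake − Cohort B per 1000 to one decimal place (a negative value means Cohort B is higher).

-61.1

Age-specific rates per 1000 for the 2018 intake: 296.805, 201.612, 142.701, 341.192.
For Cohort B: 469.449, 212.709, 194.692, 354.693.
Standard total = 1679300; weights = 0.2322, 0.2695, 0.2930, 0.2053.
The 2018 intake: 0.2322×296.805 + 0.2695×201.612 + 0.2930×142.701 + 0.2053×341.192 = 235.1095 per 1000.
Cohort B: 0.2322×469.449 + 0.2695×212.709 + 0.2930×194.692 + 0.2053×354.693 = 296.1918 per 1000.
Difference = 235.1095 − 296.1918 = -61.0823.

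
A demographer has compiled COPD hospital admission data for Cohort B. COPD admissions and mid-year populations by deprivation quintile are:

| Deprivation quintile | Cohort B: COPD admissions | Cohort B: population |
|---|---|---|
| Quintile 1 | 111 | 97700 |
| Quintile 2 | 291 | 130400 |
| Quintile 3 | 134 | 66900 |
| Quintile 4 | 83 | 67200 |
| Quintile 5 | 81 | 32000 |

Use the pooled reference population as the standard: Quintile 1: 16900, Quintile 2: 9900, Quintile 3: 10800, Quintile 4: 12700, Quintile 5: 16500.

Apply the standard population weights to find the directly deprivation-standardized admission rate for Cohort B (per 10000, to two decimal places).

Deprivation-specific rates per 10000 for Cohort B: 11.36, 22.32, 20.03, 12.35, 25.31.
Standard total = 66800; weights = 0.2530, 0.1482, 0.1617, 0.1901, 0.2470.
Standardized rate: 0.2530×11.36 + 0.1482×22.32 + 0.1617×20.03 + 0.1901×12.35 + 0.2470×25.31 = 18.0206 per 10000.

18.02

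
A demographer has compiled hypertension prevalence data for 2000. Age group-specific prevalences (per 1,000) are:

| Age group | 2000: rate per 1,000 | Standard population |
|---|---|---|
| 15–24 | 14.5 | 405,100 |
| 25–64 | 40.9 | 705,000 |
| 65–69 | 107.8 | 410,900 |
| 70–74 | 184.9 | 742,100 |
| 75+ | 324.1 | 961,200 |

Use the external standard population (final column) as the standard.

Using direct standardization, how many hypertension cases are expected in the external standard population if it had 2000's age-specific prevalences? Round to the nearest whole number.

527743

Expected hypertension cases = Σ (standard pop × age-specific rate ÷ 1,000)
= 405,100×14.5/1,000 + 705,000×40.9/1,000 + 410,900×107.8/1,000 + 742,100×184.9/1,000 + 961,200×324.1/1,000
= 5873.95 + 28834.50 + 44295.02 + 137214.29 + 311524.92 = 527742.68.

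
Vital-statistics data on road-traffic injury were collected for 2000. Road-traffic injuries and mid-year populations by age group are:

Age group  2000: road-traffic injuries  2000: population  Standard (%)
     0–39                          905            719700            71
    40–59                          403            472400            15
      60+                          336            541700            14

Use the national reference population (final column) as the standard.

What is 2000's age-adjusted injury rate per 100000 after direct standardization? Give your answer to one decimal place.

Age-specific rates per 100000 for 2000: 125.75, 85.31, 62.03.
Standard weights: 0.71, 0.15, 0.14.
Standardized rate: 0.7100×125.75 + 0.1500×85.31 + 0.1400×62.03 = 110.7604 per 100000.

110.8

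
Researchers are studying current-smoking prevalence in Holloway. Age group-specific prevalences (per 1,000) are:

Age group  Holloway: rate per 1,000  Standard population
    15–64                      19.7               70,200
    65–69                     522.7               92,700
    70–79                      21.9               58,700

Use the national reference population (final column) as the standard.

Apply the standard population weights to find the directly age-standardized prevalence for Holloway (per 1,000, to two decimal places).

230.70

Standard total = 221,600; weights = 0.3168, 0.4183, 0.2649.
Standardized rate: 0.3168×19.7 + 0.4183×522.7 + 0.2649×21.9 = 230.6984 per 1,000.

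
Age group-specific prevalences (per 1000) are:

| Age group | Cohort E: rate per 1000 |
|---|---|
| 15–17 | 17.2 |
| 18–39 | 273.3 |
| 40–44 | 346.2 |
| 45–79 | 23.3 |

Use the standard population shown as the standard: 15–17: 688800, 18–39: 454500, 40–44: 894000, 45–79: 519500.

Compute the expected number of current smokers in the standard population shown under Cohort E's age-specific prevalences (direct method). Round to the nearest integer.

457669

Expected current smokers = Σ (standard pop × age-specific rate ÷ 1000)
= 688800×17.2/1000 + 454500×273.3/1000 + 894000×346.2/1000 + 519500×23.3/1000
= 11847.36 + 124214.85 + 309502.80 + 12104.35 = 457669.36.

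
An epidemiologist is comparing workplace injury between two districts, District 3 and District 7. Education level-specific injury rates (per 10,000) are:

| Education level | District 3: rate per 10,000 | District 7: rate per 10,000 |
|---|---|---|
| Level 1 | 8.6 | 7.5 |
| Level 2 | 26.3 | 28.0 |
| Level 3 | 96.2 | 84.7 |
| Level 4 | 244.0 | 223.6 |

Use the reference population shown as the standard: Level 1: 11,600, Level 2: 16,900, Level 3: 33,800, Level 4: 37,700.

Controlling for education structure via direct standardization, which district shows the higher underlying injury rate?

District 3

Standard total = 100,000; weights = 0.1160, 0.1690, 0.3380, 0.3770.
District 3: 0.1160×8.6 + 0.1690×26.3 + 0.3380×96.2 + 0.3770×244.0 = 129.9459 per 10,000.
District 7: 0.1160×7.5 + 0.1690×28.0 + 0.3380×84.7 + 0.3770×223.6 = 118.5278 per 10,000.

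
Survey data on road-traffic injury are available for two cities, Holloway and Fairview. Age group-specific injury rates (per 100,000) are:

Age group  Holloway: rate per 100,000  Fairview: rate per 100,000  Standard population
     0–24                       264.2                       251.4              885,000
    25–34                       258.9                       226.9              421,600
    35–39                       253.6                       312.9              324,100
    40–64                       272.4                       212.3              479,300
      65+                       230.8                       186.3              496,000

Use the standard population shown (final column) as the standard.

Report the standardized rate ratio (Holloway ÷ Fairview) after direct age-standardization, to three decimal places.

Standard total = 2,606,000; weights = 0.3396, 0.1618, 0.1244, 0.1839, 0.1903.
Holloway: 0.3396×264.2 + 0.1618×258.9 + 0.1244×253.6 + 0.1839×272.4 + 0.1903×230.8 = 257.1754 per 100,000.
Fairview: 0.3396×251.4 + 0.1618×226.9 + 0.1244×312.9 + 0.1839×212.3 + 0.1903×186.3 = 235.5031 per 100,000.
Ratio = 257.1754 ÷ 235.5031 = 1.09203.

1.092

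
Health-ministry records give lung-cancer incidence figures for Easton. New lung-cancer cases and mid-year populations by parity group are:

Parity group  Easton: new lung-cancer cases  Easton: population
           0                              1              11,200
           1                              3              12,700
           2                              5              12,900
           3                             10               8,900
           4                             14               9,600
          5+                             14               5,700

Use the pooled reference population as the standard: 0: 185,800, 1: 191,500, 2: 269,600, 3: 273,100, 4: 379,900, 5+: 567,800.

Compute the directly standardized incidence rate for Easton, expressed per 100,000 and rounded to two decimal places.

Parity-specific rates per 100,000 for Easton: 8.93, 23.62, 38.76, 112.36, 145.83, 245.61.
Standard total = 1,867,700; weights = 0.0995, 0.1025, 0.1443, 0.1462, 0.2034, 0.3040.
Standardized rate: 0.0995×8.93 + 0.1025×23.62 + 0.1443×38.76 + 0.1462×112.36 + 0.2034×145.83 + 0.3040×245.61 = 129.6671 per 100,000.

129.67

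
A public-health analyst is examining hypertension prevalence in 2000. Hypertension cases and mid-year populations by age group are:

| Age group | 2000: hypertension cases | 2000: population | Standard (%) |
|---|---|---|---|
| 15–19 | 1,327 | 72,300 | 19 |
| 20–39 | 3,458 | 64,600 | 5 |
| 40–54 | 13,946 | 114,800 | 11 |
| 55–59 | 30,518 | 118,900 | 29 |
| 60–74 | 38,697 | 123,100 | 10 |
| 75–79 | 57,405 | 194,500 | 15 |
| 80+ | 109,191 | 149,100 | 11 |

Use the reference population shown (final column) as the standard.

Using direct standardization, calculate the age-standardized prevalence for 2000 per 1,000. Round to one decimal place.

250.2

Age-specific rates per 1,000 for 2000: 18.354, 53.529, 121.481, 256.669, 314.354, 295.141, 732.334.
Standard weights: 0.19, 0.05, 0.11, 0.29, 0.10, 0.15, 0.11.
Standardized rate: 0.1900×18.354 + 0.0500×53.529 + 0.1100×121.481 + 0.2900×256.669 + 0.1000×314.354 + 0.1500×295.141 + 0.1100×732.334 = 250.2242 per 1,000.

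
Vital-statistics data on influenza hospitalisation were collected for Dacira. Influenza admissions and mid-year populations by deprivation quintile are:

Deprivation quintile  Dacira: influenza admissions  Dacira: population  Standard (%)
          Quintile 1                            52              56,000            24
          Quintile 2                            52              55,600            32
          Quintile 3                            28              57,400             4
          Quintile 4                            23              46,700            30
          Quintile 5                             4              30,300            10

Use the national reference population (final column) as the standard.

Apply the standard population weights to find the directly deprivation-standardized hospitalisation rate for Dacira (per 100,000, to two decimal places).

70.26

Deprivation-specific rates per 100,000 for Dacira: 92.86, 93.53, 48.78, 49.25, 13.20.
Standard weights: 0.24, 0.32, 0.04, 0.30, 0.10.
Standardized rate: 0.2400×92.86 + 0.3200×93.53 + 0.0400×48.78 + 0.3000×49.25 + 0.1000×13.20 = 70.2603 per 100,000.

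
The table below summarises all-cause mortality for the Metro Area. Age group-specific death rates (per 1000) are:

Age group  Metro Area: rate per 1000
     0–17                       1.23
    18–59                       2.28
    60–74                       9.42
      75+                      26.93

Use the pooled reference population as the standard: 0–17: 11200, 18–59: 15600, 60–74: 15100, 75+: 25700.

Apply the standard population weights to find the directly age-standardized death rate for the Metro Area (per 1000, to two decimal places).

Standard total = 67600; weights = 0.1657, 0.2308, 0.2234, 0.3802.
Standardized rate: 0.1657×1.23 + 0.2308×2.28 + 0.2234×9.42 + 0.3802×26.93 = 13.0723 per 1000.

13.07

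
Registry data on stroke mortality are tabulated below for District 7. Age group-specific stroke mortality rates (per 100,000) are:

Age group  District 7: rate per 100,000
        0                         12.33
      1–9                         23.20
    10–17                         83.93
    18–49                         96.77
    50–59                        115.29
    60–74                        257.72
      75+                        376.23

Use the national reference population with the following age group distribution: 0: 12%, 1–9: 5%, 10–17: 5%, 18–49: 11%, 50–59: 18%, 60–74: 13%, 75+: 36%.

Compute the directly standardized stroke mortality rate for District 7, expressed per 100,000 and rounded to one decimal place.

207.2

Standard weights: 0.12, 0.05, 0.05, 0.11, 0.18, 0.13, 0.36.
Standardized rate: 0.1200×12.33 + 0.0500×23.20 + 0.0500×83.93 + 0.1100×96.77 + 0.1800×115.29 + 0.1300×257.72 + 0.3600×376.23 = 207.1794 per 100,000.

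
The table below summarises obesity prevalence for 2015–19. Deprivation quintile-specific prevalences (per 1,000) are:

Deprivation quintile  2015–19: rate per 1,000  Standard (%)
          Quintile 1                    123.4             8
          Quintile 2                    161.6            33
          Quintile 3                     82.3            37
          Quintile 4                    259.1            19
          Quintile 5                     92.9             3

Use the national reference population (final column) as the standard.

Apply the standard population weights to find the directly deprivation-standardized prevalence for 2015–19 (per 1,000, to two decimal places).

Standard weights: 0.08, 0.33, 0.37, 0.19, 0.03.
Standardized rate: 0.0800×123.4 + 0.3300×161.6 + 0.3700×82.3 + 0.1900×259.1 + 0.0300×92.9 = 145.6670 per 1,000.

145.67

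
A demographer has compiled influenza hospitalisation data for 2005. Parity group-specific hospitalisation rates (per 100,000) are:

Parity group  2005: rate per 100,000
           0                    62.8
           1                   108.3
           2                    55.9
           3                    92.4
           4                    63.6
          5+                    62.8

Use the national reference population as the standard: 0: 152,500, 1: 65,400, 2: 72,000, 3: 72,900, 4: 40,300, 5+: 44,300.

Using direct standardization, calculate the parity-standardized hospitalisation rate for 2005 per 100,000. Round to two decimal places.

Standard total = 447,400; weights = 0.3409, 0.1462, 0.1609, 0.1629, 0.0901, 0.0990.
Standardized rate: 0.3409×62.8 + 0.1462×108.3 + 0.1609×55.9 + 0.1629×92.4 + 0.0901×63.6 + 0.0990×62.8 = 73.2358 per 100,000.

73.24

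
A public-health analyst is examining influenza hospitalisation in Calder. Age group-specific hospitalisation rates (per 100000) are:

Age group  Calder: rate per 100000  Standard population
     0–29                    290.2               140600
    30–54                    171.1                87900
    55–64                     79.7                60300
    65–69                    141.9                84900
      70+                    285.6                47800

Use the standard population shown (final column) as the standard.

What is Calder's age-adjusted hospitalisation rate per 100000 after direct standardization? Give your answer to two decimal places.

Standard total = 421500; weights = 0.3336, 0.2085, 0.1431, 0.2014, 0.1134.
Standardized rate: 0.3336×290.2 + 0.2085×171.1 + 0.1431×79.7 + 0.2014×141.9 + 0.1134×285.6 = 204.8558 per 100000.

204.86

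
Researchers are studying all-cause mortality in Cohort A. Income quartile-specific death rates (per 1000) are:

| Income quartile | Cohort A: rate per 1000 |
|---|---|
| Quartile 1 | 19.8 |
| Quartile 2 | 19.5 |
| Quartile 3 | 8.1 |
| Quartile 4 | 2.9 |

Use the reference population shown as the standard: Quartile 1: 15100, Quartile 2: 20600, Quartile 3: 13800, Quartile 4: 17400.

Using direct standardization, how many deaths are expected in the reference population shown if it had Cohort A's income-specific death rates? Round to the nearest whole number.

Expected deaths = Σ (standard pop × income-specific rate ÷ 1000)
= 15100×19.8/1000 + 20600×19.5/1000 + 13800×8.1/1000 + 17400×2.9/1000
= 298.98 + 401.70 + 111.78 + 50.46 = 862.92.

863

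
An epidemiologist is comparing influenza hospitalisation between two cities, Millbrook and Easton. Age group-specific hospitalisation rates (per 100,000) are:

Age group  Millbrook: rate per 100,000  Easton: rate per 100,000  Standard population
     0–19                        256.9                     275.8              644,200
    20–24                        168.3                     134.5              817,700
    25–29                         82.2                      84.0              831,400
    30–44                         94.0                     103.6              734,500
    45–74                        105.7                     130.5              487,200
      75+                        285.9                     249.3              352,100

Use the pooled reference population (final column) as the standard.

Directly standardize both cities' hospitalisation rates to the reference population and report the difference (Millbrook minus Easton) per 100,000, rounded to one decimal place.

2.0

Standard total = 3,867,100; weights = 0.1666, 0.2115, 0.2150, 0.1899, 0.1260, 0.0911.
Millbrook: 0.1666×256.9 + 0.2115×168.3 + 0.2150×82.2 + 0.1899×94.0 + 0.1260×105.7 + 0.0911×285.9 = 153.2571 per 100,000.
Easton: 0.1666×275.8 + 0.2115×134.5 + 0.2150×84.0 + 0.1899×103.6 + 0.1260×130.5 + 0.0911×249.3 = 151.2609 per 100,000.
Difference = 153.2571 − 151.2609 = 1.9962.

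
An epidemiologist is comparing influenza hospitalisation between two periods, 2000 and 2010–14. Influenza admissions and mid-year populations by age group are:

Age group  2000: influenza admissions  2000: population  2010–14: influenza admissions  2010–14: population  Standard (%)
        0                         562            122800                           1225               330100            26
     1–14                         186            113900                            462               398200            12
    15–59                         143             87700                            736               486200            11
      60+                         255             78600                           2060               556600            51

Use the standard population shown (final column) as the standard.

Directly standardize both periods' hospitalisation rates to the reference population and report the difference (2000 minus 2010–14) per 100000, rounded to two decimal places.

Age-specific rates per 100000 for 2000: 457.65, 163.30, 163.06, 324.43.
For 2010–14: 371.10, 116.02, 151.38, 370.10.
Standard weights: 0.26, 0.12, 0.11, 0.51.
2000: 0.2600×457.65 + 0.1200×163.30 + 0.1100×163.06 + 0.5100×324.43 = 321.9805 per 100000.
2010–14: 0.2600×371.10 + 0.1200×116.02 + 0.1100×151.38 + 0.5100×370.10 = 315.8133 per 100000.
Difference = 321.9805 − 315.8133 = 6.1672.

6.17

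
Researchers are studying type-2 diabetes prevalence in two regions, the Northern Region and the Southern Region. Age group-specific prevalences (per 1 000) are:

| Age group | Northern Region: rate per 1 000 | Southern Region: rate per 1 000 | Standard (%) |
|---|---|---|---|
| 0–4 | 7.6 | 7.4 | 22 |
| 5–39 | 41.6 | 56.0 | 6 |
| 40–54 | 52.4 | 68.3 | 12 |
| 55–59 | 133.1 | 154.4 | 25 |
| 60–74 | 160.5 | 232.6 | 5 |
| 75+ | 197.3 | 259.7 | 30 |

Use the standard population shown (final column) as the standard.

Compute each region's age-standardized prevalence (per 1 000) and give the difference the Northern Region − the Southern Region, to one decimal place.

Standard weights: 0.22, 0.06, 0.12, 0.25, 0.05, 0.30.
The Northern Region: 0.2200×7.6 + 0.0600×41.6 + 0.1200×52.4 + 0.2500×133.1 + 0.0500×160.5 + 0.3000×197.3 = 110.9460 per 1 000.
The Southern Region: 0.2200×7.4 + 0.0600×56.0 + 0.1200×68.3 + 0.2500×154.4 + 0.0500×232.6 + 0.3000×259.7 = 141.3240 per 1 000.
Difference = 110.9460 − 141.3240 = -30.3780.

-30.4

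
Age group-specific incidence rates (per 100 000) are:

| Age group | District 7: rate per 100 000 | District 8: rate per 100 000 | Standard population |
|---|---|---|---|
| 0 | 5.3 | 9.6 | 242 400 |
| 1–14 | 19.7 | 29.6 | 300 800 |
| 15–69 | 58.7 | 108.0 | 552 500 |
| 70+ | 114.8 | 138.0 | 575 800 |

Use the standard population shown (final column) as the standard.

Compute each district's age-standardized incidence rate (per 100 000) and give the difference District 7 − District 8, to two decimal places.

-26.69

Standard total = 1 671 500; weights = 0.1450, 0.1800, 0.3305, 0.3445.
District 7: 0.1450×5.3 + 0.1800×19.7 + 0.3305×58.7 + 0.3445×114.8 = 63.2630 per 100 000.
District 8: 0.1450×9.6 + 0.1800×29.6 + 0.3305×108.0 + 0.3445×138.0 = 89.9558 per 100 000.
Difference = 63.2630 − 89.9558 = -26.6928.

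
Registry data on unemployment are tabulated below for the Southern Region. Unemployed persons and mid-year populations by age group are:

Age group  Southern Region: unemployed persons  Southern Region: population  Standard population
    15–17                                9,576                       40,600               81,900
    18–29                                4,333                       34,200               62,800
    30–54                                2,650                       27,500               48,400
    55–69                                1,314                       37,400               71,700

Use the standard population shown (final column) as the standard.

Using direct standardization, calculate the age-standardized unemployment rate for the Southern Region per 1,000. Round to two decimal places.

130.12

Age-specific rates per 1,000 for the Southern Region: 235.862, 126.696, 96.364, 35.134.
Standard total = 264,800; weights = 0.3093, 0.2372, 0.1828, 0.2708.
Standardized rate: 0.3093×235.862 + 0.2372×126.696 + 0.1828×96.364 + 0.2708×35.134 = 130.1235 per 1,000.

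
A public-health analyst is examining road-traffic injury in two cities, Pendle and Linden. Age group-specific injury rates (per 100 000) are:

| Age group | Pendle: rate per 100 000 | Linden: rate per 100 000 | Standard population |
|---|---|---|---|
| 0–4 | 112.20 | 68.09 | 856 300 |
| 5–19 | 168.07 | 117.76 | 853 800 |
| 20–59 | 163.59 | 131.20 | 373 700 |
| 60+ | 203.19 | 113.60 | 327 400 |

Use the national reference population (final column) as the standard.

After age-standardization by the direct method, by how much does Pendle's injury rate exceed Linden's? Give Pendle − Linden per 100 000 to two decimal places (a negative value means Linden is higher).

50.66

Standard total = 2 411 200; weights = 0.3551, 0.3541, 0.1550, 0.1358.
Pendle: 0.3551×112.20 + 0.3541×168.07 + 0.1550×163.59 + 0.1358×203.19 = 152.3030 per 100 000.
Linden: 0.3551×68.09 + 0.3541×117.76 + 0.1550×131.20 + 0.1358×113.60 = 101.6386 per 100 000.
Difference = 152.3030 − 101.6386 = 50.6644.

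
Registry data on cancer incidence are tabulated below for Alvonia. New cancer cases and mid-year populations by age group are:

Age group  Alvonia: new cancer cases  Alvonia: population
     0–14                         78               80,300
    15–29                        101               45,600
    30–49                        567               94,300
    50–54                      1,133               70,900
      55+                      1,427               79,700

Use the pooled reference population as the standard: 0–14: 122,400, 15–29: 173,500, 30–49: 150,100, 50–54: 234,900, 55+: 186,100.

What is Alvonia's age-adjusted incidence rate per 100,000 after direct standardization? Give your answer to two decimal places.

Age-specific rates per 100,000 for Alvonia: 97.14, 221.49, 601.27, 1598.03, 1790.46.
Standard total = 867,000; weights = 0.1412, 0.2001, 0.1731, 0.2709, 0.2146.
Standardized rate: 0.1412×97.14 + 0.2001×221.49 + 0.1731×601.27 + 0.2709×1598.03 + 0.2146×1790.46 = 979.4126 per 100,000.

979.41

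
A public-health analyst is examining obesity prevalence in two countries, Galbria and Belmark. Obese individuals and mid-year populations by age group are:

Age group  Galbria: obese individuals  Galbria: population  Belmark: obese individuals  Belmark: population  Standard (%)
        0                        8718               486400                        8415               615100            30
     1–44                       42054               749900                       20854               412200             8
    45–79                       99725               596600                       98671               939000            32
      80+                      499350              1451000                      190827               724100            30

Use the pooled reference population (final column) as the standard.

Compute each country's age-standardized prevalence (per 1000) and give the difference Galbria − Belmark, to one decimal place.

45.8

Age-specific rates per 1000 for Galbria: 17.924, 56.079, 167.156, 344.142.
For Belmark: 13.681, 50.592, 105.081, 263.537.
Standard weights: 0.30, 0.08, 0.32, 0.30.
Galbria: 0.3000×17.924 + 0.0800×56.079 + 0.3200×167.156 + 0.3000×344.142 = 166.5958 per 1000.
Belmark: 0.3000×13.681 + 0.0800×50.592 + 0.3200×105.081 + 0.3000×263.537 = 120.8385 per 1000.
Difference = 166.5958 − 120.8385 = 45.7573.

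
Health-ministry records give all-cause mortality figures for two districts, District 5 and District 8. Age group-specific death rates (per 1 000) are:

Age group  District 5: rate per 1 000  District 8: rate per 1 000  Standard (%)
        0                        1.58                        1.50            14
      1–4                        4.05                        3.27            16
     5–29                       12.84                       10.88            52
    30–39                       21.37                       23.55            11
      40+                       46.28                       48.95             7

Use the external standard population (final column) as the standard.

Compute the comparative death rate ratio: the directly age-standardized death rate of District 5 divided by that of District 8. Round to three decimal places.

Standard weights: 0.14, 0.16, 0.52, 0.11, 0.07.
District 5: 0.1400×1.58 + 0.1600×4.05 + 0.5200×12.84 + 0.1100×21.37 + 0.0700×46.28 = 13.1363 per 1 000.
District 8: 0.1400×1.50 + 0.1600×3.27 + 0.5200×10.88 + 0.1100×23.55 + 0.0700×48.95 = 12.4078 per 1 000.
Ratio = 13.1363 ÷ 12.4078 = 1.05871.

1.059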